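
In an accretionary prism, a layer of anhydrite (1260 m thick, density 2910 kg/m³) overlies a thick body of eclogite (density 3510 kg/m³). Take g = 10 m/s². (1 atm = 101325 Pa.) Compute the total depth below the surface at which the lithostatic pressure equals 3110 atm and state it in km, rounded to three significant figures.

9.19 km

Pressure at base of upper layers: 2910×10×1260 = 3.667×10^7 Pa = 361.9 atm
Remaining pressure to be supplied by eclogite: 3.151×10^8 − 3.667×10^7 = 2.785×10^8 Pa
Additional depth in eclogite = 2.785×10^8 Pa / (3510 kg/m³ × 10 m/s²) = 7933.2 m
Total depth = 1260 m + 7933.2 m = 9193.2 m
= 9.1932 km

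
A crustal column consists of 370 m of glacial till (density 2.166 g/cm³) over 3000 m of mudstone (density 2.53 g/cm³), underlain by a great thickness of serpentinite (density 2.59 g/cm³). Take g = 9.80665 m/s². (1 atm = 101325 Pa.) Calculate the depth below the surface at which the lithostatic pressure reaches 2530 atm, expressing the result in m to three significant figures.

Pressure at base of upper layers: 2166×9.80665×370 + 2530×9.80665×3000 = 8.229×10^7 Pa = 812.2 atm
Remaining pressure to be supplied by serpentinite: 2.564×10^8 − 8.229×10^7 = 1.741×10^8 Pa
Additional depth in serpentinite = 1.741×10^8 Pa / (2590 kg/m³ × 9.80665 m/s²) = 6853.0 m
Total depth = 3370 m + 6853.0 m = 10223 m

10200 m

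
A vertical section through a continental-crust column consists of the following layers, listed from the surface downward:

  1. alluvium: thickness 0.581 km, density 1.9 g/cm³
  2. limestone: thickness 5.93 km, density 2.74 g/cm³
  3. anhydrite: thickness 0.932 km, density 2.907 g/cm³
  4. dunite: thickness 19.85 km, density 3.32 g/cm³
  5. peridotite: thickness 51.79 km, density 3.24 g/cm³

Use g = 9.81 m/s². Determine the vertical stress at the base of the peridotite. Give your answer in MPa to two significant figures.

2500 MPa

alluvium: 1900 kg/m³ × 9.81 m/s² × 581 m = 1.083×10^7 Pa = 10.83 MPa
limestone: 2740 kg/m³ × 9.81 m/s² × 5930 m = 1.594×10^8 Pa = 159.4 MPa
anhydrite: 2907 kg/m³ × 9.81 m/s² × 932 m = 2.658×10^7 Pa = 26.58 MPa
dunite: 3320 kg/m³ × 9.81 m/s² × 19850 m = 6.465×10^8 Pa = 646.5 MPa
peridotite: 3240 kg/m³ × 9.81 m/s² × 51790 m = 1.646×10^9 Pa = 1646 MPa
Total = 10.83 + 159.4 + 26.58 + 646.5 + 1646 = 2489.4 MPa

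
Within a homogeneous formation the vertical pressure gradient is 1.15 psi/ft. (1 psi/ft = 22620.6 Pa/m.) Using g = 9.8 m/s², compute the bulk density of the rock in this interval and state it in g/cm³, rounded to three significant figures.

ρ = (dP/dz)/g = 1.15 psi/ft / 9.8 m/s² = 26014 Pa/m / 9.8 m/s² = 2654.5 kg/m³
= 2.654 g/cm³

2.65 g/cm³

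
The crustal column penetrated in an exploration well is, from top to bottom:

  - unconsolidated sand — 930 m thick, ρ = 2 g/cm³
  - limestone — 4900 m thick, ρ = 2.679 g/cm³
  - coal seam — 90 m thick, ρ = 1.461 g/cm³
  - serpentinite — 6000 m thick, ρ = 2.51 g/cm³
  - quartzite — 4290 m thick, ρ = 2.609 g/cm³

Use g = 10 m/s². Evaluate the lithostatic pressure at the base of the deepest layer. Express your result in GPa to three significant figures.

unconsolidated sand: 2000 kg/m³ × 10 m/s² × 930 m = 1.860×10^7 Pa = 0.01860 GPa
limestone: 2679 kg/m³ × 10 m/s² × 4900 m = 1.313×10^8 Pa = 0.1313 GPa
coal seam: 1461 kg/m³ × 10 m/s² × 90 m = 1.315×10^6 Pa = 1.315×10^-3 GPa
serpentinite: 2510 kg/m³ × 10 m/s² × 6000 m = 1.506×10^8 Pa = 0.1506 GPa
quartzite: 2609 kg/m³ × 10 m/s² × 4290 m = 1.119×10^8 Pa = 0.1119 GPa
Total = 0.01860 + 0.1313 + 1.315×10^-3 + 0.1506 + 0.1119 = 0.41371 GPa

0.414 GPa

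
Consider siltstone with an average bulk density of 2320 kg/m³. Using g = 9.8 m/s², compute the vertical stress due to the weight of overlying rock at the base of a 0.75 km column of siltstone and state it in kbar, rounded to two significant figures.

siltstone: 2320 kg/m³ × 9.8 m/s² × 750 m = 1.705×10^7 Pa = 0.1705 kbar

0.17 kbar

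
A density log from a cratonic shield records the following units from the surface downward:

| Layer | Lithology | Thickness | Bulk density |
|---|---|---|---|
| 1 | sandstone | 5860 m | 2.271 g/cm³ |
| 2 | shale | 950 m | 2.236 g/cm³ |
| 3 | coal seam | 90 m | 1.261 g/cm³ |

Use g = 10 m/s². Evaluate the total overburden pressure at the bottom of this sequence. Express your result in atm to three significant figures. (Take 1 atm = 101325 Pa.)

1530 atm

sandstone: 2271 kg/m³ × 10 m/s² × 5860 m = 1.331×10^8 Pa = 1313 atm
shale: 2236 kg/m³ × 10 m/s² × 950 m = 2.124×10^7 Pa = 209.6 atm
coal seam: 1261 kg/m³ × 10 m/s² × 90 m = 1.135×10^6 Pa = 11.20 atm
Total = 1313 + 209.6 + 11.20 = 1534.2 atm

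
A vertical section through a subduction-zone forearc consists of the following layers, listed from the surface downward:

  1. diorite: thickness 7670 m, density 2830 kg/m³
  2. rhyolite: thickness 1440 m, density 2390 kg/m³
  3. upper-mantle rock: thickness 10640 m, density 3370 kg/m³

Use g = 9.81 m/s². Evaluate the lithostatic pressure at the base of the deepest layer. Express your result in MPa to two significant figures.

diorite: 2830 kg/m³ × 9.81 m/s² × 7670 m = 2.129×10^8 Pa = 212.9 MPa
rhyolite: 2390 kg/m³ × 9.81 m/s² × 1440 m = 3.376×10^7 Pa = 33.76 MPa
upper-mantle rock: 3370 kg/m³ × 9.81 m/s² × 10640 m = 3.518×10^8 Pa = 351.8 MPa
Total = 212.9 + 33.76 + 351.8 = 598.45 MPa

600 MPa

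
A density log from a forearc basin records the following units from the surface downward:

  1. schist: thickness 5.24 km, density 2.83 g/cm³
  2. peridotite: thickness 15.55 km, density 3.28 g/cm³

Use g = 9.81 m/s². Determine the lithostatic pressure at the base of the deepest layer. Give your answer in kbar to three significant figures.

6.46 kbar

schist: 2830 kg/m³ × 9.81 m/s² × 5240 m = 1.455×10^8 Pa = 1.455 kbar
peridotite: 3280 kg/m³ × 9.81 m/s² × 15550 m = 5.003×10^8 Pa = 5.003 kbar
Total = 1.455 + 5.003 = 6.4582 kbar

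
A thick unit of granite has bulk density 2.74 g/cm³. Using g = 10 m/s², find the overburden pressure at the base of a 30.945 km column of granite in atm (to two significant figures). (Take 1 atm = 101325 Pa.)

8400 atm

granite: 2740 kg/m³ × 10 m/s² × 30945 m = 8.479×10^8 Pa = 8368 atm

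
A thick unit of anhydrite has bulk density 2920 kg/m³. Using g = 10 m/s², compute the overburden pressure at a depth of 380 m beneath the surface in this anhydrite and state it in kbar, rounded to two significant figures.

anhydrite: 2920 kg/m³ × 10 m/s² × 380 m = 1.110×10^7 Pa = 0.1110 kbar

0.11 kbar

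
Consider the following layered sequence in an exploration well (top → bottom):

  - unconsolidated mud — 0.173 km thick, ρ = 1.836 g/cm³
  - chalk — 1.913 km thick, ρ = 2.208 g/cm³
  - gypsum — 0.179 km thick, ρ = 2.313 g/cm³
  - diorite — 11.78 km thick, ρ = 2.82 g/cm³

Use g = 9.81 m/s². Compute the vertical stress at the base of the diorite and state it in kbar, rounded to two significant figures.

3.7 kbar

unconsolidated mud: 1836 kg/m³ × 9.81 m/s² × 173 m = 3.116×10^6 Pa = 0.03116 kbar
chalk: 2208 kg/m³ × 9.81 m/s² × 1913 m = 4.144×10^7 Pa = 0.4144 kbar
gypsum: 2313 kg/m³ × 9.81 m/s² × 179 m = 4.062×10^6 Pa = 0.04062 kbar
diorite: 2820 kg/m³ × 9.81 m/s² × 11780 m = 3.259×10^8 Pa = 3.259 kbar
Total = 0.03116 + 0.4144 + 0.04062 + 3.259 = 3.7450 kbar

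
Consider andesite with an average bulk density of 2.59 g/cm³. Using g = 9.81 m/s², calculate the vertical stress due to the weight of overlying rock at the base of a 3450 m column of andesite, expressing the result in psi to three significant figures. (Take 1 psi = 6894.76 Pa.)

12700 psi

andesite: 2590 kg/m³ × 9.81 m/s² × 3450 m = 8.766×10^7 Pa = 12714 psi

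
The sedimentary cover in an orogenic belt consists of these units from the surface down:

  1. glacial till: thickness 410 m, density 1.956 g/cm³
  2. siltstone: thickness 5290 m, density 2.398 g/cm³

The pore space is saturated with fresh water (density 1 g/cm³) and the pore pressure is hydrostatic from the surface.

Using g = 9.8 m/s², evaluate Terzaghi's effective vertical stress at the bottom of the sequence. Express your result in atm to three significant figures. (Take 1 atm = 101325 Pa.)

Overburden (lithostatic) stress σ_v:
glacial till: 1956 kg/m³ × 9.8 m/s² × 410 m = 7.859×10^6 Pa = 7.859 MPa
siltstone: 2398 kg/m³ × 9.8 m/s² × 5290 m = 1.243×10^8 Pa = 124.3 MPa
Total = 7.859 + 124.3 = 132.18 MPa
Pore pressure P_p = 1000 kg/m³ × 9.8 m/s² × 5700 m = 5.586×10^7 Pa = 55.86 MPa
Effective stress σ' = σ_v − P_p = 132.2 − 55.86 = 76.316 MPa = 753.18 atm

753 atm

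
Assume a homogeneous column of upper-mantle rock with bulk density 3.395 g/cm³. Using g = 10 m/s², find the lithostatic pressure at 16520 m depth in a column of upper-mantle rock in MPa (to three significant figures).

upper-mantle rock: 3395 kg/m³ × 10 m/s² × 16520 m = 5.609×10^8 Pa = 560.9 MPa

561 MPa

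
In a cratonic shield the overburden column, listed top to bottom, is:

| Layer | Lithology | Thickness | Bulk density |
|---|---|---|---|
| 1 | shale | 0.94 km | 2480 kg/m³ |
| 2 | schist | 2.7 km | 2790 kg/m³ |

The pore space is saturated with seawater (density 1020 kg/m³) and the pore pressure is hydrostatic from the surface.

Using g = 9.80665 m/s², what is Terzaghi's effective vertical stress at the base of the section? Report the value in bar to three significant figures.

603 bar

Overburden (lithostatic) stress σ_v:
shale: 2480 kg/m³ × 9.80665 m/s² × 940 m = 2.286×10^7 Pa = 22.86 MPa
schist: 2790 kg/m³ × 9.80665 m/s² × 2700 m = 7.387×10^7 Pa = 73.87 MPa
Total = 22.86 + 73.87 = 96.735 MPa
Pore pressure P_p = 1020 kg/m³ × 9.80665 m/s² × 3640 m = 3.641×10^7 Pa = 36.41 MPa
Effective stress σ' = σ_v − P_p = 96.73 − 36.41 = 60.325 MPa = 603.25 bar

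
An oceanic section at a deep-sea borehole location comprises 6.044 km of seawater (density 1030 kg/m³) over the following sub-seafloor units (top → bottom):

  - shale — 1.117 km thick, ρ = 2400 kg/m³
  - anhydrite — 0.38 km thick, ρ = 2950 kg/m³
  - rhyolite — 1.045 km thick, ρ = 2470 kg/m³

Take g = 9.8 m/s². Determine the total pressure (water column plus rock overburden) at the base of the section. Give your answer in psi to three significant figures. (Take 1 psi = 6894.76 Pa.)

seawater: 1030 kg/m³ × 9.8 m/s² × 6044 m = 6.101×10^7 Pa = 8848 psi
shale: 2400 kg/m³ × 9.8 m/s² × 1117 m = 2.627×10^7 Pa = 3810 psi
anhydrite: 2950 kg/m³ × 9.8 m/s² × 380 m = 1.099×10^7 Pa = 1593 psi
rhyolite: 2470 kg/m³ × 9.8 m/s² × 1045 m = 2.530×10^7 Pa = 3669 psi
Total = 8848 + 3810 + 1593 + 3669 = 17921 psi

17900 psi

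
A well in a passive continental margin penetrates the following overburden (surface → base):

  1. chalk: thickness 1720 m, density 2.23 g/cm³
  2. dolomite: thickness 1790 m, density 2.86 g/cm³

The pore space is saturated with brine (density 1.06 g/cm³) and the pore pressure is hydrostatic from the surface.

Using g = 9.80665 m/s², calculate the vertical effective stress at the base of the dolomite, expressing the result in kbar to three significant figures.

Overburden (lithostatic) stress σ_v:
chalk: 2230 kg/m³ × 9.80665 m/s² × 1720 m = 3.761×10^7 Pa = 37.61 MPa
dolomite: 2860 kg/m³ × 9.80665 m/s² × 1790 m = 5.020×10^7 Pa = 50.20 MPa
Total = 37.61 + 50.20 = 87.819 MPa
Pore pressure P_p = 1060 kg/m³ × 9.80665 m/s² × 3510 m = 3.649×10^7 Pa = 36.49 MPa
Effective stress σ' = σ_v − P_p = 87.82 − 36.49 = 51.332 MPa = 0.51332 kbar

0.513 kbar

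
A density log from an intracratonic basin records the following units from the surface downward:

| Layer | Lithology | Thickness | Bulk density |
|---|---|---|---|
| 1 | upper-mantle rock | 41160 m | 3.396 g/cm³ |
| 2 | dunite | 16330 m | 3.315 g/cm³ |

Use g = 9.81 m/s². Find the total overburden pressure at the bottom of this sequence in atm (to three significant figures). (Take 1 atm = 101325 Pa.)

18800 atm

upper-mantle rock: 3396 kg/m³ × 9.81 m/s² × 41160 m = 1.371×10^9 Pa = 13533 atm
dunite: 3315 kg/m³ × 9.81 m/s² × 16330 m = 5.311×10^8 Pa = 5241 atm
Total = 13533 + 5241 = 18774 atm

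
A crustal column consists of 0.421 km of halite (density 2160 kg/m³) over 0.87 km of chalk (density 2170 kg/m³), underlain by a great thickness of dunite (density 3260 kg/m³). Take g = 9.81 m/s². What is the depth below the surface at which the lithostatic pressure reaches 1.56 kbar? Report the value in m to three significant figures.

5310 m

Pressure at base of upper layers: 2160×9.81×421 + 2170×9.81×870 = 2.744×10^7 Pa = 0.2744 kbar
Remaining pressure to be supplied by dunite: 1.560×10^8 − 2.744×10^7 = 1.286×10^8 Pa
Additional depth in dunite = 1.286×10^8 Pa / (3260 kg/m³ × 9.81 m/s²) = 4019.9 m
Total depth = 1291 m + 4019.9 m = 5310.9 m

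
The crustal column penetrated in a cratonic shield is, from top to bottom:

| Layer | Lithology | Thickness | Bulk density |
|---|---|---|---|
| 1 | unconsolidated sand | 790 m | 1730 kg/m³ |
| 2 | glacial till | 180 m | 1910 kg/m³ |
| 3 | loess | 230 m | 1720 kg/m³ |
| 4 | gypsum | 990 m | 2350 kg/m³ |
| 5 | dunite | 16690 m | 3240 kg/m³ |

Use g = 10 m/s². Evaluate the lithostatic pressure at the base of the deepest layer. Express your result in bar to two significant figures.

5900 bar

unconsolidated sand: 1730 kg/m³ × 10 m/s² × 790 m = 1.367×10^7 Pa = 136.7 bar
glacial till: 1910 kg/m³ × 10 m/s² × 180 m = 3.438×10^6 Pa = 34.38 bar
loess: 1720 kg/m³ × 10 m/s² × 230 m = 3.956×10^6 Pa = 39.56 bar
gypsum: 2350 kg/m³ × 10 m/s² × 990 m = 2.326×10^7 Pa = 232.7 bar
dunite: 3240 kg/m³ × 10 m/s² × 16690 m = 5.408×10^8 Pa = 5408 bar
Total = 136.7 + 34.38 + 39.56 + 232.7 + 5408 = 5850.8 bar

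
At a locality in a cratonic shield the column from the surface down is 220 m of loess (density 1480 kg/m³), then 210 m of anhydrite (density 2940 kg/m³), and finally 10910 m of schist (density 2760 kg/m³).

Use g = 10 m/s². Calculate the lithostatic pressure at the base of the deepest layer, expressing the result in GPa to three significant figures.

loess: 1480 kg/m³ × 10 m/s² × 220 m = 3.256×10^6 Pa = 3.256×10^-3 GPa
anhydrite: 2940 kg/m³ × 10 m/s² × 210 m = 6.174×10^6 Pa = 6.174×10^-3 GPa
schist: 2760 kg/m³ × 10 m/s² × 10910 m = 3.011×10^8 Pa = 0.3011 GPa
Total = 3.256×10^-3 + 6.174×10^-3 + 0.3011 = 0.31055 GPa

0.311 GPa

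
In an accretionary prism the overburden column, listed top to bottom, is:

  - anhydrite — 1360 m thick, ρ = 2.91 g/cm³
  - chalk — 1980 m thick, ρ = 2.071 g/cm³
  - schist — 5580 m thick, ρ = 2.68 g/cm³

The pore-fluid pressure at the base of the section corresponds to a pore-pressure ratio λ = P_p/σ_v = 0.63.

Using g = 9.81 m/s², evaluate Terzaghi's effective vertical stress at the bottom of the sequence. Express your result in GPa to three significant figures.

0.0835 GPa

Overburden (lithostatic) stress σ_v:
anhydrite: 2910 kg/m³ × 9.81 m/s² × 1360 m = 3.882×10^7 Pa = 38.82 MPa
chalk: 2071 kg/m³ × 9.81 m/s² × 1980 m = 4.023×10^7 Pa = 40.23 MPa
schist: 2680 kg/m³ × 9.81 m/s² × 5580 m = 1.467×10^8 Pa = 146.7 MPa
Total = 38.82 + 40.23 + 146.7 = 225.75 MPa
Pore pressure P_p = λ·σ_v = 0.63 × 225.8 MPa = 142.2 MPa
Effective stress σ' = σ_v − P_p = 225.8 − 142.2 = 83.529 MPa = 0.083529 GPa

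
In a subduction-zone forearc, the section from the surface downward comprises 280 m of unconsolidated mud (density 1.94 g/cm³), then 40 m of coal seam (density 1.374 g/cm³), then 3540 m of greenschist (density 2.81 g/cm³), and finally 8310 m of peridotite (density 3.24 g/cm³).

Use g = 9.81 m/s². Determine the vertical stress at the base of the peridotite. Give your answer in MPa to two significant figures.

370 MPa

unconsolidated mud: 1940 kg/m³ × 9.81 m/s² × 280 m = 5.329×10^6 Pa = 5.329 MPa
coal seam: 1374 kg/m³ × 9.81 m/s² × 40 m = 5.392×10^5 Pa = 0.5392 MPa
greenschist: 2810 kg/m³ × 9.81 m/s² × 3540 m = 9.758×10^7 Pa = 97.58 MPa
peridotite: 3240 kg/m³ × 9.81 m/s² × 8310 m = 2.641×10^8 Pa = 264.1 MPa
Total = 5.329 + 0.5392 + 97.58 + 264.1 = 367.58 MPa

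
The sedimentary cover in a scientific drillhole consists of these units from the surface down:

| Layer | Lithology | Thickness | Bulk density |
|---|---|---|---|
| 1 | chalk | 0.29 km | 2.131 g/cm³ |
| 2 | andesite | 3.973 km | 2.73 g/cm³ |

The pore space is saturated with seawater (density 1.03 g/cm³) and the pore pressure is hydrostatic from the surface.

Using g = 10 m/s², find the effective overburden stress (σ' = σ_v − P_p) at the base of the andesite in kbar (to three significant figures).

0.707 kbar

Overburden (lithostatic) stress σ_v:
chalk: 2131 kg/m³ × 10 m/s² × 290 m = 6.180×10^6 Pa = 6.180 MPa
andesite: 2730 kg/m³ × 10 m/s² × 3973 m = 1.085×10^8 Pa = 108.5 MPa
Total = 6.180 + 108.5 = 114.64 MPa
Pore pressure P_p = 1030 kg/m³ × 10 m/s² × 4263 m = 4.391×10^7 Pa = 43.91 MPa
Effective stress σ' = σ_v − P_p = 114.6 − 43.91 = 70.734 MPa = 0.70734 kbar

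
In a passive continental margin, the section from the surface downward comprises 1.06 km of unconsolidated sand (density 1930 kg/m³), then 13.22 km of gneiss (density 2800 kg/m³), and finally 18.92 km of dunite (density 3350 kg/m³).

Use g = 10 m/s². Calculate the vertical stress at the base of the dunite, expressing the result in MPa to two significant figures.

1000 MPa

unconsolidated sand: 1930 kg/m³ × 10 m/s² × 1060 m = 2.046×10^7 Pa = 20.46 MPa
gneiss: 2800 kg/m³ × 10 m/s² × 13220 m = 3.702×10^8 Pa = 370.2 MPa
dunite: 3350 kg/m³ × 10 m/s² × 18920 m = 6.338×10^8 Pa = 633.8 MPa
Total = 20.46 + 370.2 + 633.8 = 1024.4 MPa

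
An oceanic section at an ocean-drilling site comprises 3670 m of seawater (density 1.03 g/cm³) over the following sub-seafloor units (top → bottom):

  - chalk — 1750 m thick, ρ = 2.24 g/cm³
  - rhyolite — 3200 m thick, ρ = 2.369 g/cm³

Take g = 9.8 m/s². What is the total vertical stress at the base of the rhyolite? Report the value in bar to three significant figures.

1500 bar

seawater: 1030 kg/m³ × 9.8 m/s² × 3670 m = 3.704×10^7 Pa = 370.4 bar
chalk: 2240 kg/m³ × 9.8 m/s² × 1750 m = 3.842×10^7 Pa = 384.2 bar
rhyolite: 2369 kg/m³ × 9.8 m/s² × 3200 m = 7.429×10^7 Pa = 742.9 bar
Total = 370.4 + 384.2 + 742.9 = 1497.5 bar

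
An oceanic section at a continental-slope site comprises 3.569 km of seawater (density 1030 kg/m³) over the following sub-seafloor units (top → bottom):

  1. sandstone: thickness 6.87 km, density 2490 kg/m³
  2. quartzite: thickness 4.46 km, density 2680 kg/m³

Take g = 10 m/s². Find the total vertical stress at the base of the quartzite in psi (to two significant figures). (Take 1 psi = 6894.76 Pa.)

seawater: 1030 kg/m³ × 10 m/s² × 3569 m = 3.676×10^7 Pa = 5332 psi
sandstone: 2490 kg/m³ × 10 m/s² × 6870 m = 1.711×10^8 Pa = 24811 psi
quartzite: 2680 kg/m³ × 10 m/s² × 4460 m = 1.195×10^8 Pa = 17336 psi
Total = 5332 + 24811 + 17336 = 47478 psi

47000 psi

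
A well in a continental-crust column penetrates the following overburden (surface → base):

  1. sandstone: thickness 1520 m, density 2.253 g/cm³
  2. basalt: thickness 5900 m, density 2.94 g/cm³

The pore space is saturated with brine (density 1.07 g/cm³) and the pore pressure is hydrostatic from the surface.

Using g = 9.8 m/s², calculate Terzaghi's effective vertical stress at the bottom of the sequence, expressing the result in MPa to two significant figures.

130 MPa

Overburden (lithostatic) stress σ_v:
sandstone: 2253 kg/m³ × 9.8 m/s² × 1520 m = 3.356×10^7 Pa = 33.56 MPa
basalt: 2940 kg/m³ × 9.8 m/s² × 5900 m = 1.700×10^8 Pa = 170.0 MPa
Total = 33.56 + 170.0 = 203.55 MPa
Pore pressure P_p = 1070 kg/m³ × 9.8 m/s² × 7420 m = 7.781×10^7 Pa = 77.81 MPa
Effective stress σ' = σ_v − P_p = 203.6 − 77.81 = 125.75 MPa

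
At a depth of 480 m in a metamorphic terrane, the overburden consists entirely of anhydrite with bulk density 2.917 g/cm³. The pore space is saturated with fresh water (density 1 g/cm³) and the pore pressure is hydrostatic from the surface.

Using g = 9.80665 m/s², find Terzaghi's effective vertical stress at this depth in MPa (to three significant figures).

9.02 MPa

Overburden (lithostatic) stress σ_v:
anhydrite: 2917 kg/m³ × 9.80665 m/s² × 480 m = 1.373×10^7 Pa = 13.73 MPa
Pore pressure P_p = 1000 kg/m³ × 9.80665 m/s² × 480 m = 4.707×10^6 Pa = 4.707 MPa
Effective stress σ' = σ_v − P_p = 13.73 − 4.707 = 9.0237 MPa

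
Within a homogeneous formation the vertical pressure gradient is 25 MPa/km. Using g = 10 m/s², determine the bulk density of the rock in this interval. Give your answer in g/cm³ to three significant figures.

ρ = (dP/dz)/g = 25 MPa/km / 10 m/s² = 25000 Pa/m / 10 m/s² = 2500.0 kg/m³
= 2.500 g/cm³

2.50 g/cm³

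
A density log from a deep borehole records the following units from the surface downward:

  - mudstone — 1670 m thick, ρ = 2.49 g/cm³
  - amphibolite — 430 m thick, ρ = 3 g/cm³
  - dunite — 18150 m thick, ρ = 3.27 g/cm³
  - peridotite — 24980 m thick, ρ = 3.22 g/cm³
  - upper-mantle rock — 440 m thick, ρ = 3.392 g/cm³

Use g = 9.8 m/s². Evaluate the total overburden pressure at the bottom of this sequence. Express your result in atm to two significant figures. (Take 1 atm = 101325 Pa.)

14000 atm

mudstone: 2490 kg/m³ × 9.8 m/s² × 1670 m = 4.075×10^7 Pa = 402.2 atm
amphibolite: 3000 kg/m³ × 9.8 m/s² × 430 m = 1.264×10^7 Pa = 124.8 atm
dunite: 3270 kg/m³ × 9.8 m/s² × 18150 m = 5.816×10^8 Pa = 5740 atm
peridotite: 3220 kg/m³ × 9.8 m/s² × 24980 m = 7.883×10^8 Pa = 7780 atm
upper-mantle rock: 3392 kg/m³ × 9.8 m/s² × 440 m = 1.463×10^7 Pa = 144.4 atm
Total = 402.2 + 124.8 + 5740 + 7780 + 144.4 = 14191 atm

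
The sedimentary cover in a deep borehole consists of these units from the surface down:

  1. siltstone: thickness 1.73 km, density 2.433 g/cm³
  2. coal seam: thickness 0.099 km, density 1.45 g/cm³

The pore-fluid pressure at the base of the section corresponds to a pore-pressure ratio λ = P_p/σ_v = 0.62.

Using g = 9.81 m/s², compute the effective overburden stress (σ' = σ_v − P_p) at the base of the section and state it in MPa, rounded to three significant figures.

16.2 MPa

Overburden (lithostatic) stress σ_v:
siltstone: 2433 kg/m³ × 9.81 m/s² × 1730 m = 4.129×10^7 Pa = 41.29 MPa
coal seam: 1450 kg/m³ × 9.81 m/s² × 99 m = 1.408×10^6 Pa = 1.408 MPa
Total = 41.29 + 1.408 = 42.699 MPa
Pore pressure P_p = λ·σ_v = 0.62 × 42.70 MPa = 26.47 MPa
Effective stress σ' = σ_v − P_p = 42.70 − 26.47 = 16.226 MPa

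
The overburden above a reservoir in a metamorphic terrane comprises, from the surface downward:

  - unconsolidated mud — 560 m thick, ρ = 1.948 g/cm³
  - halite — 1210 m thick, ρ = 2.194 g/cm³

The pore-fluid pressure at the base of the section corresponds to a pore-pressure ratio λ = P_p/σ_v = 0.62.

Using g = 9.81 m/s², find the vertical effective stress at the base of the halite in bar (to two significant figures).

140 bar

Overburden (lithostatic) stress σ_v:
unconsolidated mud: 1948 kg/m³ × 9.81 m/s² × 560 m = 1.070×10^7 Pa = 10.70 MPa
halite: 2194 kg/m³ × 9.81 m/s² × 1210 m = 2.604×10^7 Pa = 26.04 MPa
Total = 10.70 + 26.04 = 36.745 MPa
Pore pressure P_p = λ·σ_v = 0.62 × 36.74 MPa = 22.78 MPa
Effective stress σ' = σ_v − P_p = 36.74 − 22.78 = 13.963 MPa = 139.63 bar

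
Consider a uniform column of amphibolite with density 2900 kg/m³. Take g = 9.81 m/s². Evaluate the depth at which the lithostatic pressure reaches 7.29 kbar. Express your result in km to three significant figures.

25.6 km

h = P/(ρg) = 7.29 kbar / (2900 kg/m³ × 9.81 m/s²) = 7.290×10^8 Pa / 28449 Pa/m = 25625 m
= 25.625 km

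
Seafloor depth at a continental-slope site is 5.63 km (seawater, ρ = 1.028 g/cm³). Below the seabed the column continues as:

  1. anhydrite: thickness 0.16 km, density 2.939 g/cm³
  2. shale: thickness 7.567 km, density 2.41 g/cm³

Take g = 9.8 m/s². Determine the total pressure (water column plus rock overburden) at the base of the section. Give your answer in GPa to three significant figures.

0.240 GPa

seawater: 1028 kg/m³ × 9.8 m/s² × 5630 m = 5.672×10^7 Pa = 0.05672 GPa
anhydrite: 2939 kg/m³ × 9.8 m/s² × 160 m = 4.608×10^6 Pa = 4.608×10^-3 GPa
shale: 2410 kg/m³ × 9.8 m/s² × 7567 m = 1.787×10^8 Pa = 0.1787 GPa
Total = 0.05672 + 4.608×10^-3 + 0.1787 = 0.24004 GPa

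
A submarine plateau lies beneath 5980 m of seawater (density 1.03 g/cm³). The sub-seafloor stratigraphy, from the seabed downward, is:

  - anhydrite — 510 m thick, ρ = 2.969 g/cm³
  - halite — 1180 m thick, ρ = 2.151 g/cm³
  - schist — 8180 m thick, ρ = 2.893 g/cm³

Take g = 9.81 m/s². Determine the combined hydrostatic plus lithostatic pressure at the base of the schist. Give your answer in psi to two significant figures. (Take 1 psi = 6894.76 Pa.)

48000 psi

seawater: 1030 kg/m³ × 9.81 m/s² × 5980 m = 6.042×10^7 Pa = 8764 psi
anhydrite: 2969 kg/m³ × 9.81 m/s² × 510 m = 1.485×10^7 Pa = 2154 psi
halite: 2151 kg/m³ × 9.81 m/s² × 1180 m = 2.490×10^7 Pa = 3611 psi
schist: 2893 kg/m³ × 9.81 m/s² × 8180 m = 2.322×10^8 Pa = 33671 psi
Total = 8764 + 2154 + 3611 + 33671 = 48200 psi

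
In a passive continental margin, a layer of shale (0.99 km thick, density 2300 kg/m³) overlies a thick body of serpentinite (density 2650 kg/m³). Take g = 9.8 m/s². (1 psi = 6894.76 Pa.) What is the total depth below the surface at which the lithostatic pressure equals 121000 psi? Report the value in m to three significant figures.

32300 m

Pressure at base of upper layers: 2300×9.8×990 = 2.231×10^7 Pa = 3236 psi
Remaining pressure to be supplied by serpentinite: 8.343×10^8 − 2.231×10^7 = 8.120×10^8 Pa
Additional depth in serpentinite = 8.120×10^8 Pa / (2650 kg/m³ × 9.8 m/s²) = 31265 m
Total depth = 990 m + 31265 m = 32255 m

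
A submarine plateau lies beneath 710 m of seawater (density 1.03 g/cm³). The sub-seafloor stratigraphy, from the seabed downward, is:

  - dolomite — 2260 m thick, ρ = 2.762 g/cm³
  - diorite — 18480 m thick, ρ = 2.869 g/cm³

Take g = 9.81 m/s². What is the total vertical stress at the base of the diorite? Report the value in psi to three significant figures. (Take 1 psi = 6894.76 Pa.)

85400 psi

seawater: 1030 kg/m³ × 9.81 m/s² × 710 m = 7.174×10^6 Pa = 1041 psi
dolomite: 2762 kg/m³ × 9.81 m/s² × 2260 m = 6.124×10^7 Pa = 8881 psi
diorite: 2869 kg/m³ × 9.81 m/s² × 18480 m = 5.201×10^8 Pa = 75437 psi
Total = 1041 + 8881 + 75437 = 85359 psi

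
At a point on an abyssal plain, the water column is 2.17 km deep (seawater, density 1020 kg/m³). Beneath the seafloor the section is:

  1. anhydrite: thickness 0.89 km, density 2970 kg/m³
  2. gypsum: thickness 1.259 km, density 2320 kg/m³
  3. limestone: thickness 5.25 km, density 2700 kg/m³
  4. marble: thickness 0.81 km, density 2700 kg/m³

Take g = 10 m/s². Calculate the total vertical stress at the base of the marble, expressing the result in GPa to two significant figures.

0.24 GPa

seawater: 1020 kg/m³ × 10 m/s² × 2170 m = 2.213×10^7 Pa = 0.02213 GPa
anhydrite: 2970 kg/m³ × 10 m/s² × 890 m = 2.643×10^7 Pa = 0.02643 GPa
gypsum: 2320 kg/m³ × 10 m/s² × 1259 m = 2.921×10^7 Pa = 0.02921 GPa
limestone: 2700 kg/m³ × 10 m/s² × 5250 m = 1.417×10^8 Pa = 0.1417 GPa
marble: 2700 kg/m³ × 10 m/s² × 810 m = 2.187×10^7 Pa = 0.02187 GPa
Total = 0.02213 + 0.02643 + 0.02921 + 0.1417 + 0.02187 = 0.24140 GPa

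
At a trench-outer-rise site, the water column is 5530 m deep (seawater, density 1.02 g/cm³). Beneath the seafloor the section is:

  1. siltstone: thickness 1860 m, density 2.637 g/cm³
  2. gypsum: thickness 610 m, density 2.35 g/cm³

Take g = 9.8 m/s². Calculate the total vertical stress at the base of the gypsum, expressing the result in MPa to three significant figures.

seawater: 1020 kg/m³ × 9.8 m/s² × 5530 m = 5.528×10^7 Pa = 55.28 MPa
siltstone: 2637 kg/m³ × 9.8 m/s² × 1860 m = 4.807×10^7 Pa = 48.07 MPa
gypsum: 2350 kg/m³ × 9.8 m/s² × 610 m = 1.405×10^7 Pa = 14.05 MPa
Total = 55.28 + 48.07 + 14.05 = 117.39 MPa

117 MPa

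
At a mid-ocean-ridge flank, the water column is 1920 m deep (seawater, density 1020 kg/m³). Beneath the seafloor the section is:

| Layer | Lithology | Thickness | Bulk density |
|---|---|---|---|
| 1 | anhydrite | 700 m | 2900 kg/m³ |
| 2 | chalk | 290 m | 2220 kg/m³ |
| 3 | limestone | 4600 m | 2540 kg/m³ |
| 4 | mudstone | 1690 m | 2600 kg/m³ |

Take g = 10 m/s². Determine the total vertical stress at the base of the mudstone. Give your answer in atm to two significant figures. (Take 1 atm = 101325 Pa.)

seawater: 1020 kg/m³ × 10 m/s² × 1920 m = 1.958×10^7 Pa = 193.3 atm
anhydrite: 2900 kg/m³ × 10 m/s² × 700 m = 2.030×10^7 Pa = 200.3 atm
chalk: 2220 kg/m³ × 10 m/s² × 290 m = 6.438×10^6 Pa = 63.54 atm
limestone: 2540 kg/m³ × 10 m/s² × 4600 m = 1.168×10^8 Pa = 1153 atm
mudstone: 2600 kg/m³ × 10 m/s² × 1690 m = 4.394×10^7 Pa = 433.7 atm
Total = 193.3 + 200.3 + 63.54 + 1153 + 433.7 = 2043.9 atm

2000 atm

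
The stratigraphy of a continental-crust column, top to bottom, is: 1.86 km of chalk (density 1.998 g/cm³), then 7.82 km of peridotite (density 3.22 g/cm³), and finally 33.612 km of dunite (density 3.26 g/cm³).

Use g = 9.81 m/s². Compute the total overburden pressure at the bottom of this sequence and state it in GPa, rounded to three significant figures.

chalk: 1998 kg/m³ × 9.81 m/s² × 1860 m = 3.646×10^7 Pa = 0.03646 GPa
peridotite: 3220 kg/m³ × 9.81 m/s² × 7820 m = 2.470×10^8 Pa = 0.2470 GPa
dunite: 3260 kg/m³ × 9.81 m/s² × 33612 m = 1.075×10^9 Pa = 1.075 GPa
Total = 0.03646 + 0.2470 + 1.075 = 1.3584 GPa

1.36 GPa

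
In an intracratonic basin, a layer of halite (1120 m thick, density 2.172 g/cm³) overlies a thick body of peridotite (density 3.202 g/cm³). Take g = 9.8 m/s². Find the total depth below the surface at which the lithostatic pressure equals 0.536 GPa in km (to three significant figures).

17.4 km

Pressure at base of upper layers: 2172×9.8×1120 = 2.384×10^7 Pa = 0.02384 GPa
Remaining pressure to be supplied by peridotite: 5.360×10^8 − 2.384×10^7 = 5.122×10^8 Pa
Additional depth in peridotite = 5.122×10^8 Pa / (3202 kg/m³ × 9.8 m/s²) = 16321 m
Total depth = 1120 m + 16321 m = 17441 m
= 17.441 km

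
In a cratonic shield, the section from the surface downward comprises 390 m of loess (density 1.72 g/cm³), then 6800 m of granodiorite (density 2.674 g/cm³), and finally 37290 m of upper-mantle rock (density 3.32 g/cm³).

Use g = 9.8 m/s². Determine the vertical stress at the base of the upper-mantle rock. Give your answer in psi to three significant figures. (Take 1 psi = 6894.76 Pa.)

loess: 1720 kg/m³ × 9.8 m/s² × 390 m = 6.574×10^6 Pa = 953.5 psi
granodiorite: 2674 kg/m³ × 9.8 m/s² × 6800 m = 1.782×10^8 Pa = 25845 psi
upper-mantle rock: 3320 kg/m³ × 9.8 m/s² × 37290 m = 1.213×10^9 Pa = 1.760×10^5 psi
Total = 953.5 + 25845 + 1.760×10^5 = 2.0277×10^5 psi

203000 psi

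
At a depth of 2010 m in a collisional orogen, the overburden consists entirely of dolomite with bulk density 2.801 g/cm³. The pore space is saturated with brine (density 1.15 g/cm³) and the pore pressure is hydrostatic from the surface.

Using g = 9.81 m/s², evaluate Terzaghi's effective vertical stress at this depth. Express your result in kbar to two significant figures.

Overburden (lithostatic) stress σ_v:
dolomite: 2801 kg/m³ × 9.81 m/s² × 2010 m = 5.523×10^7 Pa = 55.23 MPa
Pore pressure P_p = 1150 kg/m³ × 9.81 m/s² × 2010 m = 2.268×10^7 Pa = 22.68 MPa
Effective stress σ' = σ_v − P_p = 55.23 − 22.68 = 32.555 MPa = 0.32555 kbar

0.33 kbar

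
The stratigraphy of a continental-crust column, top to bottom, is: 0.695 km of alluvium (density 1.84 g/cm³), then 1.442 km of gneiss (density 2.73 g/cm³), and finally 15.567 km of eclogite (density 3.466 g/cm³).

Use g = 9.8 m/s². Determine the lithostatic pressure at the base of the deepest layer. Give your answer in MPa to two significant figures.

alluvium: 1840 kg/m³ × 9.8 m/s² × 695 m = 1.253×10^7 Pa = 12.53 MPa
gneiss: 2730 kg/m³ × 9.8 m/s² × 1442 m = 3.858×10^7 Pa = 38.58 MPa
eclogite: 3466 kg/m³ × 9.8 m/s² × 15567 m = 5.288×10^8 Pa = 528.8 MPa
Total = 12.53 + 38.58 + 528.8 = 579.87 MPa

580 MPa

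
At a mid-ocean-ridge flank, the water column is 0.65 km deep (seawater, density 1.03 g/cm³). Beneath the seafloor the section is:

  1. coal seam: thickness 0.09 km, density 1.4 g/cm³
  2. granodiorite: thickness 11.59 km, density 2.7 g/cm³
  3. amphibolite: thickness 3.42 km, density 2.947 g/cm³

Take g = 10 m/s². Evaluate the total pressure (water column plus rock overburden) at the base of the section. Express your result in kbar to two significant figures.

4.2 kbar

seawater: 1030 kg/m³ × 10 m/s² × 650 m = 6.695×10^6 Pa = 0.06695 kbar
coal seam: 1400 kg/m³ × 10 m/s² × 90 m = 1.260×10^6 Pa = 0.01260 kbar
granodiorite: 2700 kg/m³ × 10 m/s² × 11590 m = 3.129×10^8 Pa = 3.129 kbar
amphibolite: 2947 kg/m³ × 10 m/s² × 3420 m = 1.008×10^8 Pa = 1.008 kbar
Total = 0.06695 + 0.01260 + 3.129 + 1.008 = 4.2167 kbar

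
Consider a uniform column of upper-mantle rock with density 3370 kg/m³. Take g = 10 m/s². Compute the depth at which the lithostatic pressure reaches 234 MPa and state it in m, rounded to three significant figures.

6940 m

h = P/(ρg) = 234 MPa / (3370 kg/m³ × 10 m/s²) = 2.340×10^8 Pa / 33700 Pa/m = 6943.6 m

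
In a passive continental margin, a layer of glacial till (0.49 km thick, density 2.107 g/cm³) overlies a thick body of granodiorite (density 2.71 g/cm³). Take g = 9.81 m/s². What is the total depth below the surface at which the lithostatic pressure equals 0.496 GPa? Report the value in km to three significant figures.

18.8 km

Pressure at base of upper layers: 2107×9.81×490 = 1.013×10^7 Pa = 0.01013 GPa
Remaining pressure to be supplied by granodiorite: 4.960×10^8 − 1.013×10^7 = 4.859×10^8 Pa
Additional depth in granodiorite = 4.859×10^8 Pa / (2710 kg/m³ × 9.81 m/s²) = 18276 m
Total depth = 490 m + 18276 m = 18766 m
= 18.766 km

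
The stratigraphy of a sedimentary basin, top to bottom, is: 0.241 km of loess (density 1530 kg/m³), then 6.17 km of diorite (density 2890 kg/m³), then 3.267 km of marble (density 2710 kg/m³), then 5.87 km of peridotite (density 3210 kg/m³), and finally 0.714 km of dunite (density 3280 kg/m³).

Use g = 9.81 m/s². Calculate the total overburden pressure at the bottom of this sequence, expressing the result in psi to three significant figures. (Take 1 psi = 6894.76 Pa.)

loess: 1530 kg/m³ × 9.81 m/s² × 241 m = 3.617×10^6 Pa = 524.6 psi
diorite: 2890 kg/m³ × 9.81 m/s² × 6170 m = 1.749×10^8 Pa = 25371 psi
marble: 2710 kg/m³ × 9.81 m/s² × 3267 m = 8.685×10^7 Pa = 12597 psi
peridotite: 3210 kg/m³ × 9.81 m/s² × 5870 m = 1.848×10^8 Pa = 26810 psi
dunite: 3280 kg/m³ × 9.81 m/s² × 714 m = 2.297×10^7 Pa = 3332 psi
Total = 524.6 + 25371 + 12597 + 26810 + 3332 = 68634 psi

68600 psi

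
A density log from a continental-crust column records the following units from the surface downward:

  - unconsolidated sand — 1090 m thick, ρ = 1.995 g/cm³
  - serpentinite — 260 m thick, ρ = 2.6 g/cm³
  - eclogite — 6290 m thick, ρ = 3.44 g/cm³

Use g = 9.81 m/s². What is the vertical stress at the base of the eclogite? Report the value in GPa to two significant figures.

unconsolidated sand: 1995 kg/m³ × 9.81 m/s² × 1090 m = 2.133×10^7 Pa = 0.02133 GPa
serpentinite: 2600 kg/m³ × 9.81 m/s² × 260 m = 6.632×10^6 Pa = 6.632×10^-3 GPa
eclogite: 3440 kg/m³ × 9.81 m/s² × 6290 m = 2.123×10^8 Pa = 0.2123 GPa
Total = 0.02133 + 6.632×10^-3 + 0.2123 = 0.24023 GPa

0.24 GPa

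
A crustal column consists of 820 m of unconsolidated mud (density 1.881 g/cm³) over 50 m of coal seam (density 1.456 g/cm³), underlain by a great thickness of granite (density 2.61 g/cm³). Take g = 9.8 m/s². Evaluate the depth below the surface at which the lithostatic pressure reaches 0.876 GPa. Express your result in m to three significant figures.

Pressure at base of upper layers: 1881×9.8×820 + 1456×9.8×50 = 1.583×10^7 Pa = 0.01583 GPa
Remaining pressure to be supplied by granite: 8.760×10^8 − 1.583×10^7 = 8.602×10^8 Pa
Additional depth in granite = 8.602×10^8 Pa / (2610 kg/m³ × 9.8 m/s²) = 33629 m
Total depth = 870 m + 33629 m = 34499 m

34500 m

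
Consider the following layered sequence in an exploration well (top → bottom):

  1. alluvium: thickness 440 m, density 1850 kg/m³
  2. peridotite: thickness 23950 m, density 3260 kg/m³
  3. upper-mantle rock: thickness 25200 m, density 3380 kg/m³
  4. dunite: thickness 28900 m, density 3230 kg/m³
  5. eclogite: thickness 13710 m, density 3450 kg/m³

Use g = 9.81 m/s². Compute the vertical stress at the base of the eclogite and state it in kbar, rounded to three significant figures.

29.9 kbar

alluvium: 1850 kg/m³ × 9.81 m/s² × 440 m = 7.985×10^6 Pa = 0.07985 kbar
peridotite: 3260 kg/m³ × 9.81 m/s² × 23950 m = 7.659×10^8 Pa = 7.659 kbar
upper-mantle rock: 3380 kg/m³ × 9.81 m/s² × 25200 m = 8.356×10^8 Pa = 8.356 kbar
dunite: 3230 kg/m³ × 9.81 m/s² × 28900 m = 9.157×10^8 Pa = 9.157 kbar
eclogite: 3450 kg/m³ × 9.81 m/s² × 13710 m = 4.640×10^8 Pa = 4.640 kbar
Total = 0.07985 + 7.659 + 8.356 + 9.157 + 4.640 = 29.892 kbar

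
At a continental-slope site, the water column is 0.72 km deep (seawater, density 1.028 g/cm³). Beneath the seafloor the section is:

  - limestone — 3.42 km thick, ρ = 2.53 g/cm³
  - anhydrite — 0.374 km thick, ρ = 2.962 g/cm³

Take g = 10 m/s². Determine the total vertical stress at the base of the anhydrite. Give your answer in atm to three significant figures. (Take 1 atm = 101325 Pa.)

seawater: 1028 kg/m³ × 10 m/s² × 720 m = 7.402×10^6 Pa = 73.05 atm
limestone: 2530 kg/m³ × 10 m/s² × 3420 m = 8.653×10^7 Pa = 853.9 atm
anhydrite: 2962 kg/m³ × 10 m/s² × 374 m = 1.108×10^7 Pa = 109.3 atm
Total = 73.05 + 853.9 + 109.3 = 1036.3 atm

1040 atm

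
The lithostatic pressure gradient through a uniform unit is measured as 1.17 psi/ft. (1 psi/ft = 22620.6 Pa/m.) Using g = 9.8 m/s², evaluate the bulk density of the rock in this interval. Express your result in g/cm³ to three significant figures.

ρ = (dP/dz)/g = 1.17 psi/ft / 9.8 m/s² = 26466 Pa/m / 9.8 m/s² = 2700.6 kg/m³
= 2.701 g/cm³

2.70 g/cm³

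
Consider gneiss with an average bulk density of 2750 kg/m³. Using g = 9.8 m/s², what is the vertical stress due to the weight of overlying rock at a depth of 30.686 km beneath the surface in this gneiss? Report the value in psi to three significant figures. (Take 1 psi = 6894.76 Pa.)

120000 psi

gneiss: 2750 kg/m³ × 9.8 m/s² × 30686 m = 8.270×10^8 Pa = 1.199×10^5 psi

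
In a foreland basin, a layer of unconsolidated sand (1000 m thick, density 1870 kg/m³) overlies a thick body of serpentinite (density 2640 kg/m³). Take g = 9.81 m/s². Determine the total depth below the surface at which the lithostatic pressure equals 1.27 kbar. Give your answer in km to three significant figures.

Pressure at base of upper layers: 1870×9.81×1000 = 1.834×10^7 Pa = 0.1834 kbar
Remaining pressure to be supplied by serpentinite: 1.270×10^8 − 1.834×10^7 = 1.087×10^8 Pa
Additional depth in serpentinite = 1.087×10^8 Pa / (2640 kg/m³ × 9.81 m/s²) = 4195.4 m
Total depth = 1000 m + 4195.4 m = 5195.4 m
= 5.1954 km

5.20 km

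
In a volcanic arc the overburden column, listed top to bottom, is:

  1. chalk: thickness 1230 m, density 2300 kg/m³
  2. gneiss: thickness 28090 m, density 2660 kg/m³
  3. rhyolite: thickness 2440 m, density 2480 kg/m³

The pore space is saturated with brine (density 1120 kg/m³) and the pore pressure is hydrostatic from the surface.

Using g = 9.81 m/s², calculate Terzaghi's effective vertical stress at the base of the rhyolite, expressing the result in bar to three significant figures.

Overburden (lithostatic) stress σ_v:
chalk: 2300 kg/m³ × 9.81 m/s² × 1230 m = 2.775×10^7 Pa = 27.75 MPa
gneiss: 2660 kg/m³ × 9.81 m/s² × 28090 m = 7.330×10^8 Pa = 733.0 MPa
rhyolite: 2480 kg/m³ × 9.81 m/s² × 2440 m = 5.936×10^7 Pa = 59.36 MPa
Total = 27.75 + 733.0 + 59.36 = 820.11 MPa
Pore pressure P_p = 1120 kg/m³ × 9.81 m/s² × 31760 m = 3.490×10^8 Pa = 349.0 MPa
Effective stress σ' = σ_v − P_p = 820.1 − 349.0 = 471.16 MPa = 4711.6 bar

4710 bar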